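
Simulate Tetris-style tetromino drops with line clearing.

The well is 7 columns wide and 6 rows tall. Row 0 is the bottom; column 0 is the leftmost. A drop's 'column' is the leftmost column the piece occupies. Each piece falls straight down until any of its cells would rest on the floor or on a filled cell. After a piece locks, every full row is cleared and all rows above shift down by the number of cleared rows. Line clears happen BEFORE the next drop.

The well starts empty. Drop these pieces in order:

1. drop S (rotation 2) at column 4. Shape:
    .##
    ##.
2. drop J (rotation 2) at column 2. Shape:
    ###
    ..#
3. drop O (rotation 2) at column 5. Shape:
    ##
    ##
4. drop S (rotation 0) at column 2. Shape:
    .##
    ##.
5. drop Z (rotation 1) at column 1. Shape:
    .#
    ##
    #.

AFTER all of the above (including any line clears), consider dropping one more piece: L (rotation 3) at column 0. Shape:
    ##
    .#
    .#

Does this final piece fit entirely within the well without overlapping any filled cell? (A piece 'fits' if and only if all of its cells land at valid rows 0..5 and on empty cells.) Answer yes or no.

Answer: no

Derivation:
Drop 1: S rot2 at col 4 lands with bottom-row=0; cleared 0 line(s) (total 0); column heights now [0 0 0 0 1 2 2], max=2
Drop 2: J rot2 at col 2 lands with bottom-row=1; cleared 0 line(s) (total 0); column heights now [0 0 3 3 3 2 2], max=3
Drop 3: O rot2 at col 5 lands with bottom-row=2; cleared 0 line(s) (total 0); column heights now [0 0 3 3 3 4 4], max=4
Drop 4: S rot0 at col 2 lands with bottom-row=3; cleared 0 line(s) (total 0); column heights now [0 0 4 5 5 4 4], max=5
Drop 5: Z rot1 at col 1 lands with bottom-row=3; cleared 0 line(s) (total 0); column heights now [0 5 6 5 5 4 4], max=6
Test piece L rot3 at col 0 (width 2): heights before test = [0 5 6 5 5 4 4]; fits = False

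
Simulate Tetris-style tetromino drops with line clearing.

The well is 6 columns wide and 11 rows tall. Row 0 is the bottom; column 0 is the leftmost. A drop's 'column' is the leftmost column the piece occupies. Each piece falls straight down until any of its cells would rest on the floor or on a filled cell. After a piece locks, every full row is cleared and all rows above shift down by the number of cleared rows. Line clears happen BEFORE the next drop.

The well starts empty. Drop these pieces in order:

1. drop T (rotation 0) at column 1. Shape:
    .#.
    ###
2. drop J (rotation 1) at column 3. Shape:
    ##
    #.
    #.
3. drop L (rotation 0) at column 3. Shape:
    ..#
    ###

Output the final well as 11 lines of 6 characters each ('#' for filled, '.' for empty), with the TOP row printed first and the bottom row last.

Answer: ......
......
......
......
......
.....#
...###
...##.
...#..
..##..
.###..

Derivation:
Drop 1: T rot0 at col 1 lands with bottom-row=0; cleared 0 line(s) (total 0); column heights now [0 1 2 1 0 0], max=2
Drop 2: J rot1 at col 3 lands with bottom-row=1; cleared 0 line(s) (total 0); column heights now [0 1 2 4 4 0], max=4
Drop 3: L rot0 at col 3 lands with bottom-row=4; cleared 0 line(s) (total 0); column heights now [0 1 2 5 5 6], max=6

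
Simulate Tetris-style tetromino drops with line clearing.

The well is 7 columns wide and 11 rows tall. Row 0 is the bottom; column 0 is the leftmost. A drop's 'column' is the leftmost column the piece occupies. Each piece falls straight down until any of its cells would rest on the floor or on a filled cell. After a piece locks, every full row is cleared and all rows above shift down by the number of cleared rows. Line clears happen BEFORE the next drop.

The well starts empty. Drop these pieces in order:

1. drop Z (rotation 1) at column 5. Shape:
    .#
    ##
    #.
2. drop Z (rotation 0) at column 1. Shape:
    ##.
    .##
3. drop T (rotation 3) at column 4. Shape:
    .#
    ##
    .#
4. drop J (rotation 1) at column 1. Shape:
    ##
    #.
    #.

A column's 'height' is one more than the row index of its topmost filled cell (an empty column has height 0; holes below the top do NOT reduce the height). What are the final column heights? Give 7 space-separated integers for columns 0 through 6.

Answer: 0 5 5 1 4 5 3

Derivation:
Drop 1: Z rot1 at col 5 lands with bottom-row=0; cleared 0 line(s) (total 0); column heights now [0 0 0 0 0 2 3], max=3
Drop 2: Z rot0 at col 1 lands with bottom-row=0; cleared 0 line(s) (total 0); column heights now [0 2 2 1 0 2 3], max=3
Drop 3: T rot3 at col 4 lands with bottom-row=2; cleared 0 line(s) (total 0); column heights now [0 2 2 1 4 5 3], max=5
Drop 4: J rot1 at col 1 lands with bottom-row=2; cleared 0 line(s) (total 0); column heights now [0 5 5 1 4 5 3], max=5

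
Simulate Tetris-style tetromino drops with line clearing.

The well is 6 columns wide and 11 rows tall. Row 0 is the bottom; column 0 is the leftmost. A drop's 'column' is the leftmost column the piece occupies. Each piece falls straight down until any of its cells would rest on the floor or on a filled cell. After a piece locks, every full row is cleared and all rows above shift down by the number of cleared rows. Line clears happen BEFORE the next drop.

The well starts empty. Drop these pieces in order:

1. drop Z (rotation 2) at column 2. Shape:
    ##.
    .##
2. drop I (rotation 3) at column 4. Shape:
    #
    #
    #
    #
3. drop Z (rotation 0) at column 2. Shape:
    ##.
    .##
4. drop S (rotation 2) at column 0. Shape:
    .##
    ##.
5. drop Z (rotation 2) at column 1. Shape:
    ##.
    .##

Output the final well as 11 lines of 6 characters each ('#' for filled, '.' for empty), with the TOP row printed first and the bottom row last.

Answer: ......
.##...
..##..
.##...
####..
...##.
....#.
....#.
....#.
..###.
...##.

Derivation:
Drop 1: Z rot2 at col 2 lands with bottom-row=0; cleared 0 line(s) (total 0); column heights now [0 0 2 2 1 0], max=2
Drop 2: I rot3 at col 4 lands with bottom-row=1; cleared 0 line(s) (total 0); column heights now [0 0 2 2 5 0], max=5
Drop 3: Z rot0 at col 2 lands with bottom-row=5; cleared 0 line(s) (total 0); column heights now [0 0 7 7 6 0], max=7
Drop 4: S rot2 at col 0 lands with bottom-row=6; cleared 0 line(s) (total 0); column heights now [7 8 8 7 6 0], max=8
Drop 5: Z rot2 at col 1 lands with bottom-row=8; cleared 0 line(s) (total 0); column heights now [7 10 10 9 6 0], max=10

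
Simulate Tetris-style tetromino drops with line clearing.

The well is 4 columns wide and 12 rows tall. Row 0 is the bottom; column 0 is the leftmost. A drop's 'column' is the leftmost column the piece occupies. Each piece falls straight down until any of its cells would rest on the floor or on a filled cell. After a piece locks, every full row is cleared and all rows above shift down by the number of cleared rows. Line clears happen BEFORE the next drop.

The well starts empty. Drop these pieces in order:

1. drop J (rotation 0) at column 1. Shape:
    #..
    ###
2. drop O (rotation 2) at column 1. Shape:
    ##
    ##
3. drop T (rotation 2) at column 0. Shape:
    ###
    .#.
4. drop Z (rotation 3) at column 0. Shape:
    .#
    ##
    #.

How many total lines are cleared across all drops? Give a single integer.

Drop 1: J rot0 at col 1 lands with bottom-row=0; cleared 0 line(s) (total 0); column heights now [0 2 1 1], max=2
Drop 2: O rot2 at col 1 lands with bottom-row=2; cleared 0 line(s) (total 0); column heights now [0 4 4 1], max=4
Drop 3: T rot2 at col 0 lands with bottom-row=4; cleared 0 line(s) (total 0); column heights now [6 6 6 1], max=6
Drop 4: Z rot3 at col 0 lands with bottom-row=6; cleared 0 line(s) (total 0); column heights now [8 9 6 1], max=9

Answer: 0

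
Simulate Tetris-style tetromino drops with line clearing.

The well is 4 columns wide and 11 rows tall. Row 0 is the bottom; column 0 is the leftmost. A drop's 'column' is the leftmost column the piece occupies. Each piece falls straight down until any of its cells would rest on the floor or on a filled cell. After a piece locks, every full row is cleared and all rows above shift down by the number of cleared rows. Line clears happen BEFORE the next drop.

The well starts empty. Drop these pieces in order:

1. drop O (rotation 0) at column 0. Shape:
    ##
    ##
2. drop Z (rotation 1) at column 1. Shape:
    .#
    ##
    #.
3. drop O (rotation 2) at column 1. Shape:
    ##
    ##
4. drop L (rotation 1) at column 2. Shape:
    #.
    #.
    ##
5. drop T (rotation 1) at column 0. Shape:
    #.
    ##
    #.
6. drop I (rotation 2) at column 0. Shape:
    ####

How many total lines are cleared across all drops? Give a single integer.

Answer: 2

Derivation:
Drop 1: O rot0 at col 0 lands with bottom-row=0; cleared 0 line(s) (total 0); column heights now [2 2 0 0], max=2
Drop 2: Z rot1 at col 1 lands with bottom-row=2; cleared 0 line(s) (total 0); column heights now [2 4 5 0], max=5
Drop 3: O rot2 at col 1 lands with bottom-row=5; cleared 0 line(s) (total 0); column heights now [2 7 7 0], max=7
Drop 4: L rot1 at col 2 lands with bottom-row=7; cleared 0 line(s) (total 0); column heights now [2 7 10 8], max=10
Drop 5: T rot1 at col 0 lands with bottom-row=6; cleared 1 line(s) (total 1); column heights now [8 7 9 0], max=9
Drop 6: I rot2 at col 0 lands with bottom-row=9; cleared 1 line(s) (total 2); column heights now [8 7 9 0], max=9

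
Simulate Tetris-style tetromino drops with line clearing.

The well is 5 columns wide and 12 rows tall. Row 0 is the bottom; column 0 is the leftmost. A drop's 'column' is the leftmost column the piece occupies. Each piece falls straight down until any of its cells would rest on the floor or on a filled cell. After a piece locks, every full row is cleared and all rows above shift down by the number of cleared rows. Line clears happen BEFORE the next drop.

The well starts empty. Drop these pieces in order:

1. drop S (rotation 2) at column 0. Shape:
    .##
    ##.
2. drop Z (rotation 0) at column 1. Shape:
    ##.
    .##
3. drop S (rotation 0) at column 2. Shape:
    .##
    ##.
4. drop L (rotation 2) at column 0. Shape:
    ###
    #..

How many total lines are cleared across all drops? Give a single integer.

Answer: 1

Derivation:
Drop 1: S rot2 at col 0 lands with bottom-row=0; cleared 0 line(s) (total 0); column heights now [1 2 2 0 0], max=2
Drop 2: Z rot0 at col 1 lands with bottom-row=2; cleared 0 line(s) (total 0); column heights now [1 4 4 3 0], max=4
Drop 3: S rot0 at col 2 lands with bottom-row=4; cleared 0 line(s) (total 0); column heights now [1 4 5 6 6], max=6
Drop 4: L rot2 at col 0 lands with bottom-row=4; cleared 1 line(s) (total 1); column heights now [5 4 5 5 0], max=5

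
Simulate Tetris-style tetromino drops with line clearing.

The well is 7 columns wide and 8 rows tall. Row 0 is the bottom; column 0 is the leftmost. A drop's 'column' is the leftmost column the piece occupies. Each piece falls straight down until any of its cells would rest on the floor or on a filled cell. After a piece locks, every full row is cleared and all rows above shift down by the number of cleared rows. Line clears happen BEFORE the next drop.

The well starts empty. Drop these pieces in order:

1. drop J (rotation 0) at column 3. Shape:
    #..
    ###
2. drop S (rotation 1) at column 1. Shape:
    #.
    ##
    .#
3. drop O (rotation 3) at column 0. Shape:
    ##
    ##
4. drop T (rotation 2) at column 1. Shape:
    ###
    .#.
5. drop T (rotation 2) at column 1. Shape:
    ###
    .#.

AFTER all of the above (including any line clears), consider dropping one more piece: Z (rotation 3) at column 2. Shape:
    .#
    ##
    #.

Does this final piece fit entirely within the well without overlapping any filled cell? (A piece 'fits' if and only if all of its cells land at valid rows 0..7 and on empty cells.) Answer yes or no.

Drop 1: J rot0 at col 3 lands with bottom-row=0; cleared 0 line(s) (total 0); column heights now [0 0 0 2 1 1 0], max=2
Drop 2: S rot1 at col 1 lands with bottom-row=0; cleared 0 line(s) (total 0); column heights now [0 3 2 2 1 1 0], max=3
Drop 3: O rot3 at col 0 lands with bottom-row=3; cleared 0 line(s) (total 0); column heights now [5 5 2 2 1 1 0], max=5
Drop 4: T rot2 at col 1 lands with bottom-row=4; cleared 0 line(s) (total 0); column heights now [5 6 6 6 1 1 0], max=6
Drop 5: T rot2 at col 1 lands with bottom-row=6; cleared 0 line(s) (total 0); column heights now [5 8 8 8 1 1 0], max=8
Test piece Z rot3 at col 2 (width 2): heights before test = [5 8 8 8 1 1 0]; fits = False

Answer: no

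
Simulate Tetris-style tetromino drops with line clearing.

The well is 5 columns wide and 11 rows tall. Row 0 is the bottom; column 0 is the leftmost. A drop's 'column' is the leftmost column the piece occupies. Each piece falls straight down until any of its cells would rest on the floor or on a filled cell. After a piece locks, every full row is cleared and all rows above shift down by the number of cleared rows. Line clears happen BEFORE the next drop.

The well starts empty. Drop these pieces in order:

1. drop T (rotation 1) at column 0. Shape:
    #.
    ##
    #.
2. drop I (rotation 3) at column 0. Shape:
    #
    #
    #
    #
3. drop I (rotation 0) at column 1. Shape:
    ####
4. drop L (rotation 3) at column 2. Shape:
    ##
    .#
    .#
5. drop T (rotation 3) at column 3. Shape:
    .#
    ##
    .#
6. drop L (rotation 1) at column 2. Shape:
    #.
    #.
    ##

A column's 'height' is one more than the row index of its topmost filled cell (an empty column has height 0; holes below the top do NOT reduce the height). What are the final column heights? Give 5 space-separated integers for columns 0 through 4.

Answer: 6 2 7 5 5

Derivation:
Drop 1: T rot1 at col 0 lands with bottom-row=0; cleared 0 line(s) (total 0); column heights now [3 2 0 0 0], max=3
Drop 2: I rot3 at col 0 lands with bottom-row=3; cleared 0 line(s) (total 0); column heights now [7 2 0 0 0], max=7
Drop 3: I rot0 at col 1 lands with bottom-row=2; cleared 1 line(s) (total 1); column heights now [6 2 0 0 0], max=6
Drop 4: L rot3 at col 2 lands with bottom-row=0; cleared 0 line(s) (total 1); column heights now [6 2 3 3 0], max=6
Drop 5: T rot3 at col 3 lands with bottom-row=2; cleared 0 line(s) (total 1); column heights now [6 2 3 4 5], max=6
Drop 6: L rot1 at col 2 lands with bottom-row=4; cleared 0 line(s) (total 1); column heights now [6 2 7 5 5], max=7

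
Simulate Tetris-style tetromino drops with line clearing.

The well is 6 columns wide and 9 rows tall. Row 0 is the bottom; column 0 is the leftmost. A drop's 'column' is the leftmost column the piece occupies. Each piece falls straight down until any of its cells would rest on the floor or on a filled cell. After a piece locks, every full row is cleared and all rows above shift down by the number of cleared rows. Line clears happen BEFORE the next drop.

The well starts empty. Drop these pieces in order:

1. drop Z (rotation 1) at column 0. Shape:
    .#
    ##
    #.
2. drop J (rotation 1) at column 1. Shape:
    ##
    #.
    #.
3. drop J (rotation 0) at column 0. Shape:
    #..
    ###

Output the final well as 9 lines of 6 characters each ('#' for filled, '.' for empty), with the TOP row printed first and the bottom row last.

Drop 1: Z rot1 at col 0 lands with bottom-row=0; cleared 0 line(s) (total 0); column heights now [2 3 0 0 0 0], max=3
Drop 2: J rot1 at col 1 lands with bottom-row=3; cleared 0 line(s) (total 0); column heights now [2 6 6 0 0 0], max=6
Drop 3: J rot0 at col 0 lands with bottom-row=6; cleared 0 line(s) (total 0); column heights now [8 7 7 0 0 0], max=8

Answer: ......
#.....
###...
.##...
.#....
.#....
.#....
##....
#.....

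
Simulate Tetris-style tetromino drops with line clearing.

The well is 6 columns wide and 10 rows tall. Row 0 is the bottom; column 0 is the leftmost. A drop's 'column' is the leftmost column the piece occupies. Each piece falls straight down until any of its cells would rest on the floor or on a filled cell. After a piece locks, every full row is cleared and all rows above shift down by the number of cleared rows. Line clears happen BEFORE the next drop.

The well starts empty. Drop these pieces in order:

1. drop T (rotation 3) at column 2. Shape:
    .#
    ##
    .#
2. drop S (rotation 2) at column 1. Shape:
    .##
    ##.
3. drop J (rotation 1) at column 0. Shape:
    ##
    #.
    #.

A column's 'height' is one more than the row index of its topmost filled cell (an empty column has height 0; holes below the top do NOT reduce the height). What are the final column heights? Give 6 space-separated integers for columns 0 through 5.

Answer: 4 4 4 4 0 0

Derivation:
Drop 1: T rot3 at col 2 lands with bottom-row=0; cleared 0 line(s) (total 0); column heights now [0 0 2 3 0 0], max=3
Drop 2: S rot2 at col 1 lands with bottom-row=2; cleared 0 line(s) (total 0); column heights now [0 3 4 4 0 0], max=4
Drop 3: J rot1 at col 0 lands with bottom-row=1; cleared 0 line(s) (total 0); column heights now [4 4 4 4 0 0], max=4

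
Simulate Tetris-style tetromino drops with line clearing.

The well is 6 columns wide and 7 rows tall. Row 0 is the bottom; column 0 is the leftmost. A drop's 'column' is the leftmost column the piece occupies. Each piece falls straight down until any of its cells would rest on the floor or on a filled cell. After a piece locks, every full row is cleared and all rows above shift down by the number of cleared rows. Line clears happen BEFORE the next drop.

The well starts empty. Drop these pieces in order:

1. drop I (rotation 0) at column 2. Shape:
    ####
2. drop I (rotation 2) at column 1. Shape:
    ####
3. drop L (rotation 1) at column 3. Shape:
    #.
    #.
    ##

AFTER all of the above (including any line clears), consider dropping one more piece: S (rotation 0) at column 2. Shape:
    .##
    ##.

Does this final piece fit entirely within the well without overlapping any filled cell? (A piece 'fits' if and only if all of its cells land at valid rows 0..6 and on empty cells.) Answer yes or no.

Drop 1: I rot0 at col 2 lands with bottom-row=0; cleared 0 line(s) (total 0); column heights now [0 0 1 1 1 1], max=1
Drop 2: I rot2 at col 1 lands with bottom-row=1; cleared 0 line(s) (total 0); column heights now [0 2 2 2 2 1], max=2
Drop 3: L rot1 at col 3 lands with bottom-row=2; cleared 0 line(s) (total 0); column heights now [0 2 2 5 3 1], max=5
Test piece S rot0 at col 2 (width 3): heights before test = [0 2 2 5 3 1]; fits = True

Answer: yes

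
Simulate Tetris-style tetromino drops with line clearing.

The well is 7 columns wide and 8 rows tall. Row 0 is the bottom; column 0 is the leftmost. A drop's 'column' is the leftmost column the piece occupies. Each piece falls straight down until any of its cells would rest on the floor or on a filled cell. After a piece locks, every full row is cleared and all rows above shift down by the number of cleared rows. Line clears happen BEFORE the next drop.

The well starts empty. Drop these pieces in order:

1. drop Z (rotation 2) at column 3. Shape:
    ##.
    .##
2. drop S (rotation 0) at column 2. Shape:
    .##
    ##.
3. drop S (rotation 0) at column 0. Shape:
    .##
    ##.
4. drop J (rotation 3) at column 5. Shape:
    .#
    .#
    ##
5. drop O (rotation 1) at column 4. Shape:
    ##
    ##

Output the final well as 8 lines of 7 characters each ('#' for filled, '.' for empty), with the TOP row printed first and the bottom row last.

Drop 1: Z rot2 at col 3 lands with bottom-row=0; cleared 0 line(s) (total 0); column heights now [0 0 0 2 2 1 0], max=2
Drop 2: S rot0 at col 2 lands with bottom-row=2; cleared 0 line(s) (total 0); column heights now [0 0 3 4 4 1 0], max=4
Drop 3: S rot0 at col 0 lands with bottom-row=2; cleared 0 line(s) (total 0); column heights now [3 4 4 4 4 1 0], max=4
Drop 4: J rot3 at col 5 lands with bottom-row=1; cleared 0 line(s) (total 0); column heights now [3 4 4 4 4 2 4], max=4
Drop 5: O rot1 at col 4 lands with bottom-row=4; cleared 0 line(s) (total 0); column heights now [3 4 4 4 6 6 4], max=6

Answer: .......
.......
....##.
....##.
.####.#
####..#
...####
....##.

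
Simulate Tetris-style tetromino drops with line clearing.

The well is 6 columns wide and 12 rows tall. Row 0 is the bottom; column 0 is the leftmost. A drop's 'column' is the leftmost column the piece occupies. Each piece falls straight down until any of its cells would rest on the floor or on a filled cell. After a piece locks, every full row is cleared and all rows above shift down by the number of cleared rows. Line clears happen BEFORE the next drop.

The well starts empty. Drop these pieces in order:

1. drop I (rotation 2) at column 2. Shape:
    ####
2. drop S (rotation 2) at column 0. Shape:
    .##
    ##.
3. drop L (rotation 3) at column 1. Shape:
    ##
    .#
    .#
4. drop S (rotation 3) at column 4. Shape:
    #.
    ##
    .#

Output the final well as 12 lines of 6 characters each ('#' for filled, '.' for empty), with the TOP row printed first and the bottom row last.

Drop 1: I rot2 at col 2 lands with bottom-row=0; cleared 0 line(s) (total 0); column heights now [0 0 1 1 1 1], max=1
Drop 2: S rot2 at col 0 lands with bottom-row=0; cleared 1 line(s) (total 1); column heights now [0 1 1 0 0 0], max=1
Drop 3: L rot3 at col 1 lands with bottom-row=1; cleared 0 line(s) (total 1); column heights now [0 4 4 0 0 0], max=4
Drop 4: S rot3 at col 4 lands with bottom-row=0; cleared 0 line(s) (total 1); column heights now [0 4 4 0 3 2], max=4

Answer: ......
......
......
......
......
......
......
......
.##...
..#.#.
..#.##
.##..#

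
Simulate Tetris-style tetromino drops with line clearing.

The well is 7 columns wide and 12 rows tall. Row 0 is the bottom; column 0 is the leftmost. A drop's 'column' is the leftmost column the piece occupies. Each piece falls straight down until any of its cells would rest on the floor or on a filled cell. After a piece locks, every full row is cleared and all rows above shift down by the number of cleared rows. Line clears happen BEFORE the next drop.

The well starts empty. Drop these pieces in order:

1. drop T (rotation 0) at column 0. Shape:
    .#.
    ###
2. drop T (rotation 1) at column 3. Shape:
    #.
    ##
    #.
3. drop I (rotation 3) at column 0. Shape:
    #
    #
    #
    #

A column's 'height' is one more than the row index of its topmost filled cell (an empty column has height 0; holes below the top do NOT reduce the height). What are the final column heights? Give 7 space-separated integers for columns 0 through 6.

Drop 1: T rot0 at col 0 lands with bottom-row=0; cleared 0 line(s) (total 0); column heights now [1 2 1 0 0 0 0], max=2
Drop 2: T rot1 at col 3 lands with bottom-row=0; cleared 0 line(s) (total 0); column heights now [1 2 1 3 2 0 0], max=3
Drop 3: I rot3 at col 0 lands with bottom-row=1; cleared 0 line(s) (total 0); column heights now [5 2 1 3 2 0 0], max=5

Answer: 5 2 1 3 2 0 0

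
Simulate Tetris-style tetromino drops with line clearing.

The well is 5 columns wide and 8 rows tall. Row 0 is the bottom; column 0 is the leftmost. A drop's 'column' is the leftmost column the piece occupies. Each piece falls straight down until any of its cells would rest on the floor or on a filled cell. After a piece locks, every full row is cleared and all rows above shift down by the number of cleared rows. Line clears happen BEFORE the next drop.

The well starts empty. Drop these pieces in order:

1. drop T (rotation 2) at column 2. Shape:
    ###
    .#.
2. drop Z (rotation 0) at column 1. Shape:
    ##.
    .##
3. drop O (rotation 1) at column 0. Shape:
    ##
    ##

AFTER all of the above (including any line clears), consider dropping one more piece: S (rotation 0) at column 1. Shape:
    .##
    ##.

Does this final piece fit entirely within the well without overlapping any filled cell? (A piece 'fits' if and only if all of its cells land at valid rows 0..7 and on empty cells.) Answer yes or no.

Answer: yes

Derivation:
Drop 1: T rot2 at col 2 lands with bottom-row=0; cleared 0 line(s) (total 0); column heights now [0 0 2 2 2], max=2
Drop 2: Z rot0 at col 1 lands with bottom-row=2; cleared 0 line(s) (total 0); column heights now [0 4 4 3 2], max=4
Drop 3: O rot1 at col 0 lands with bottom-row=4; cleared 0 line(s) (total 0); column heights now [6 6 4 3 2], max=6
Test piece S rot0 at col 1 (width 3): heights before test = [6 6 4 3 2]; fits = True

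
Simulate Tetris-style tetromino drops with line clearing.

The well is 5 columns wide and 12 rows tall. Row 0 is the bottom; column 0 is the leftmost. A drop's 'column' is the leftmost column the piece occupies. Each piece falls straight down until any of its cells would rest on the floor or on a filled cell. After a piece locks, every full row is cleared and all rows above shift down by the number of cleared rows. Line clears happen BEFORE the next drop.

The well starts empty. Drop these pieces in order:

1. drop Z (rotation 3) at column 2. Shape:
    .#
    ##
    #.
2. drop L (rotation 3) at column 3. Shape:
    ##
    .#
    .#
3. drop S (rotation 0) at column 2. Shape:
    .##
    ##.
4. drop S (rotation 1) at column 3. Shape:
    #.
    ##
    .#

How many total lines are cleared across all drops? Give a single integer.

Drop 1: Z rot3 at col 2 lands with bottom-row=0; cleared 0 line(s) (total 0); column heights now [0 0 2 3 0], max=3
Drop 2: L rot3 at col 3 lands with bottom-row=1; cleared 0 line(s) (total 0); column heights now [0 0 2 4 4], max=4
Drop 3: S rot0 at col 2 lands with bottom-row=4; cleared 0 line(s) (total 0); column heights now [0 0 5 6 6], max=6
Drop 4: S rot1 at col 3 lands with bottom-row=6; cleared 0 line(s) (total 0); column heights now [0 0 5 9 8], max=9

Answer: 0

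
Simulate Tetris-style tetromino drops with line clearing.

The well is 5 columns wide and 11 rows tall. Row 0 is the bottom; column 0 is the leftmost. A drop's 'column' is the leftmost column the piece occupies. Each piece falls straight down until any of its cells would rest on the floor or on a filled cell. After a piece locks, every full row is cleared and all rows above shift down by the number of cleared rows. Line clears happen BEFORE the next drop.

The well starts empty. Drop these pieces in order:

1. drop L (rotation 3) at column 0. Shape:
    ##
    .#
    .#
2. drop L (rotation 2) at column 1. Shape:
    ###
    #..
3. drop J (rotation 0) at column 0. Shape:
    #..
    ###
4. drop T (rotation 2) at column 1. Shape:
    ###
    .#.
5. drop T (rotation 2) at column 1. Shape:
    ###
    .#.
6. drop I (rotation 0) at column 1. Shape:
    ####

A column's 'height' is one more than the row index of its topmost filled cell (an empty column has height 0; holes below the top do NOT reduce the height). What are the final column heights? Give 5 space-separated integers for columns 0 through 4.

Answer: 7 11 11 11 11

Derivation:
Drop 1: L rot3 at col 0 lands with bottom-row=0; cleared 0 line(s) (total 0); column heights now [3 3 0 0 0], max=3
Drop 2: L rot2 at col 1 lands with bottom-row=3; cleared 0 line(s) (total 0); column heights now [3 5 5 5 0], max=5
Drop 3: J rot0 at col 0 lands with bottom-row=5; cleared 0 line(s) (total 0); column heights now [7 6 6 5 0], max=7
Drop 4: T rot2 at col 1 lands with bottom-row=6; cleared 0 line(s) (total 0); column heights now [7 8 8 8 0], max=8
Drop 5: T rot2 at col 1 lands with bottom-row=8; cleared 0 line(s) (total 0); column heights now [7 10 10 10 0], max=10
Drop 6: I rot0 at col 1 lands with bottom-row=10; cleared 0 line(s) (total 0); column heights now [7 11 11 11 11], max=11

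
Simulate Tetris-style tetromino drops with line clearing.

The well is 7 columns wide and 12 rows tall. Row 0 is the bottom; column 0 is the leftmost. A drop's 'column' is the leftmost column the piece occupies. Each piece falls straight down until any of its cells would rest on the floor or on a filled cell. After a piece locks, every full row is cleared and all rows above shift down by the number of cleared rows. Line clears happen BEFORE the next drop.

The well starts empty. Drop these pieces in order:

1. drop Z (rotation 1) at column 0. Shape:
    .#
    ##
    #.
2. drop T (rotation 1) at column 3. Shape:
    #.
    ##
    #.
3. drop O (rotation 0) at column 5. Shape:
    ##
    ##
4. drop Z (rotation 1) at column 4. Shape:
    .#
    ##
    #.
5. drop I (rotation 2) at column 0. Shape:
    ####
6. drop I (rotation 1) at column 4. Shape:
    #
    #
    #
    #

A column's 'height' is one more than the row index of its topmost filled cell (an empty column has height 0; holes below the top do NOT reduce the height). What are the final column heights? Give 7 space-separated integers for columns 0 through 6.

Answer: 4 4 4 4 8 5 2

Derivation:
Drop 1: Z rot1 at col 0 lands with bottom-row=0; cleared 0 line(s) (total 0); column heights now [2 3 0 0 0 0 0], max=3
Drop 2: T rot1 at col 3 lands with bottom-row=0; cleared 0 line(s) (total 0); column heights now [2 3 0 3 2 0 0], max=3
Drop 3: O rot0 at col 5 lands with bottom-row=0; cleared 0 line(s) (total 0); column heights now [2 3 0 3 2 2 2], max=3
Drop 4: Z rot1 at col 4 lands with bottom-row=2; cleared 0 line(s) (total 0); column heights now [2 3 0 3 4 5 2], max=5
Drop 5: I rot2 at col 0 lands with bottom-row=3; cleared 0 line(s) (total 0); column heights now [4 4 4 4 4 5 2], max=5
Drop 6: I rot1 at col 4 lands with bottom-row=4; cleared 0 line(s) (total 0); column heights now [4 4 4 4 8 5 2], max=8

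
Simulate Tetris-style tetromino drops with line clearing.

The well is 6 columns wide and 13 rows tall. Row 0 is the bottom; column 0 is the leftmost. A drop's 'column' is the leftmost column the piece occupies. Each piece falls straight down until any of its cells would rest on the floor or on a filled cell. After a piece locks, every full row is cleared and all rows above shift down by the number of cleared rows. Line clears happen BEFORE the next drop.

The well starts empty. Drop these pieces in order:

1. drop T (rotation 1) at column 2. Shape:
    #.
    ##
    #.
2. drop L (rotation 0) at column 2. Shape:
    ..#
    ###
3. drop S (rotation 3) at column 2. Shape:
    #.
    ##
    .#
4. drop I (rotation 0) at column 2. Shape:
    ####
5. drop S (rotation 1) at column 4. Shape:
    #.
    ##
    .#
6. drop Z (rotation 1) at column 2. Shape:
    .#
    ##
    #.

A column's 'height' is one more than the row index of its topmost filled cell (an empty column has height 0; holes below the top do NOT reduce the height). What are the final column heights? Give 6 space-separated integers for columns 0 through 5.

Drop 1: T rot1 at col 2 lands with bottom-row=0; cleared 0 line(s) (total 0); column heights now [0 0 3 2 0 0], max=3
Drop 2: L rot0 at col 2 lands with bottom-row=3; cleared 0 line(s) (total 0); column heights now [0 0 4 4 5 0], max=5
Drop 3: S rot3 at col 2 lands with bottom-row=4; cleared 0 line(s) (total 0); column heights now [0 0 7 6 5 0], max=7
Drop 4: I rot0 at col 2 lands with bottom-row=7; cleared 0 line(s) (total 0); column heights now [0 0 8 8 8 8], max=8
Drop 5: S rot1 at col 4 lands with bottom-row=8; cleared 0 line(s) (total 0); column heights now [0 0 8 8 11 10], max=11
Drop 6: Z rot1 at col 2 lands with bottom-row=8; cleared 0 line(s) (total 0); column heights now [0 0 10 11 11 10], max=11

Answer: 0 0 10 11 11 10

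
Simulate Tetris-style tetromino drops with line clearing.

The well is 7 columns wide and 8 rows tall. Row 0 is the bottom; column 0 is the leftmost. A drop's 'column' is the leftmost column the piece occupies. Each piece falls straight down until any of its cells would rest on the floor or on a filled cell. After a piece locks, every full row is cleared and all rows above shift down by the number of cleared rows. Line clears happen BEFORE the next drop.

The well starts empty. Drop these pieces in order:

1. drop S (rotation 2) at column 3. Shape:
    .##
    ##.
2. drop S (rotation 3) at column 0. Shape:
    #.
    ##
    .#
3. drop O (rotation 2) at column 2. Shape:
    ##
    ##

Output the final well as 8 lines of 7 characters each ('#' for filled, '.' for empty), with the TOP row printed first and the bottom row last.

Answer: .......
.......
.......
.......
.......
#.##...
######.
.#.##..

Derivation:
Drop 1: S rot2 at col 3 lands with bottom-row=0; cleared 0 line(s) (total 0); column heights now [0 0 0 1 2 2 0], max=2
Drop 2: S rot3 at col 0 lands with bottom-row=0; cleared 0 line(s) (total 0); column heights now [3 2 0 1 2 2 0], max=3
Drop 3: O rot2 at col 2 lands with bottom-row=1; cleared 0 line(s) (total 0); column heights now [3 2 3 3 2 2 0], max=3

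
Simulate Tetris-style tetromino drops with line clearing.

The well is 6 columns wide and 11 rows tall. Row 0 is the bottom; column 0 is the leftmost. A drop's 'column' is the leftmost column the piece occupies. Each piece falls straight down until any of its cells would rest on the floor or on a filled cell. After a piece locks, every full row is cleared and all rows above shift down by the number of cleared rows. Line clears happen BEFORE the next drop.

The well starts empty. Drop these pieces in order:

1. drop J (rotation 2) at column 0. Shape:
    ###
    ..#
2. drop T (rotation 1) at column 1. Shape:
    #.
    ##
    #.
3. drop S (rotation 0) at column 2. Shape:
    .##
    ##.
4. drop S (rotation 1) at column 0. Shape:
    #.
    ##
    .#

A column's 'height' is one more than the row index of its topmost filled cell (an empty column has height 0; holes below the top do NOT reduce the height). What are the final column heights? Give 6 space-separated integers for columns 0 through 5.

Drop 1: J rot2 at col 0 lands with bottom-row=0; cleared 0 line(s) (total 0); column heights now [2 2 2 0 0 0], max=2
Drop 2: T rot1 at col 1 lands with bottom-row=2; cleared 0 line(s) (total 0); column heights now [2 5 4 0 0 0], max=5
Drop 3: S rot0 at col 2 lands with bottom-row=4; cleared 0 line(s) (total 0); column heights now [2 5 5 6 6 0], max=6
Drop 4: S rot1 at col 0 lands with bottom-row=5; cleared 0 line(s) (total 0); column heights now [8 7 5 6 6 0], max=8

Answer: 8 7 5 6 6 0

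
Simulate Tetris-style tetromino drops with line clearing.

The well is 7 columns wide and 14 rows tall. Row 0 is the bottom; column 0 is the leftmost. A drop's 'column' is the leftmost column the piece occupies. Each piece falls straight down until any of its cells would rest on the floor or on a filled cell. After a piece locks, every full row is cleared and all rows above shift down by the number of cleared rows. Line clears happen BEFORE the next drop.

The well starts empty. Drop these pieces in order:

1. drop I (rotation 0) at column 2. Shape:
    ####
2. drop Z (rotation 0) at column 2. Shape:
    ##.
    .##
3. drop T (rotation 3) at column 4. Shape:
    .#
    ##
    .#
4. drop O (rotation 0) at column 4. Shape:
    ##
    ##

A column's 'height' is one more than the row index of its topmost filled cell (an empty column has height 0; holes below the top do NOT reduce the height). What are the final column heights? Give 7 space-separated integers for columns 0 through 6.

Drop 1: I rot0 at col 2 lands with bottom-row=0; cleared 0 line(s) (total 0); column heights now [0 0 1 1 1 1 0], max=1
Drop 2: Z rot0 at col 2 lands with bottom-row=1; cleared 0 line(s) (total 0); column heights now [0 0 3 3 2 1 0], max=3
Drop 3: T rot3 at col 4 lands with bottom-row=1; cleared 0 line(s) (total 0); column heights now [0 0 3 3 3 4 0], max=4
Drop 4: O rot0 at col 4 lands with bottom-row=4; cleared 0 line(s) (total 0); column heights now [0 0 3 3 6 6 0], max=6

Answer: 0 0 3 3 6 6 0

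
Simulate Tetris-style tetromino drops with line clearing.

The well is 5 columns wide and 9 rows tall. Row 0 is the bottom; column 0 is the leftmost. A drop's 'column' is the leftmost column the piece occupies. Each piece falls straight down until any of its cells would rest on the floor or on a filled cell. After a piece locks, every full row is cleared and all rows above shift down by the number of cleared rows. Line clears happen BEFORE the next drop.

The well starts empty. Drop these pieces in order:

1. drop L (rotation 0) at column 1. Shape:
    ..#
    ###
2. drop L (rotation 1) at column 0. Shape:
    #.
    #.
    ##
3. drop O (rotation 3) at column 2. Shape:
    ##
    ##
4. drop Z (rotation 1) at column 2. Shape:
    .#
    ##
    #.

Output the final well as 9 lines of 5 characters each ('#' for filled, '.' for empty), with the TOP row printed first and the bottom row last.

Drop 1: L rot0 at col 1 lands with bottom-row=0; cleared 0 line(s) (total 0); column heights now [0 1 1 2 0], max=2
Drop 2: L rot1 at col 0 lands with bottom-row=1; cleared 0 line(s) (total 0); column heights now [4 2 1 2 0], max=4
Drop 3: O rot3 at col 2 lands with bottom-row=2; cleared 0 line(s) (total 0); column heights now [4 2 4 4 0], max=4
Drop 4: Z rot1 at col 2 lands with bottom-row=4; cleared 0 line(s) (total 0); column heights now [4 2 6 7 0], max=7

Answer: .....
.....
...#.
..##.
..#..
#.##.
#.##.
##.#.
.###.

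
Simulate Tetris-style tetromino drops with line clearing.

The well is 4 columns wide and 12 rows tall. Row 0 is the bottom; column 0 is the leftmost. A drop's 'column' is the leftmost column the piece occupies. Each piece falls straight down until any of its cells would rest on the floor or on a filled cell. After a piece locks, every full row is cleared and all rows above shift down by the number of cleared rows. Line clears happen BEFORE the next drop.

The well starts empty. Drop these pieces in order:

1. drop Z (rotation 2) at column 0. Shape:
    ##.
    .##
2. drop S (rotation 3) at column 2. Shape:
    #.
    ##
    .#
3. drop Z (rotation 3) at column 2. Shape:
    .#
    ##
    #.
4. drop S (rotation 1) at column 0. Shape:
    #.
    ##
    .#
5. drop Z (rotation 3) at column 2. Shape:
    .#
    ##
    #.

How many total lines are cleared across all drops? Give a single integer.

Answer: 1

Derivation:
Drop 1: Z rot2 at col 0 lands with bottom-row=0; cleared 0 line(s) (total 0); column heights now [2 2 1 0], max=2
Drop 2: S rot3 at col 2 lands with bottom-row=0; cleared 1 line(s) (total 1); column heights now [0 1 2 1], max=2
Drop 3: Z rot3 at col 2 lands with bottom-row=2; cleared 0 line(s) (total 1); column heights now [0 1 4 5], max=5
Drop 4: S rot1 at col 0 lands with bottom-row=1; cleared 0 line(s) (total 1); column heights now [4 3 4 5], max=5
Drop 5: Z rot3 at col 2 lands with bottom-row=4; cleared 0 line(s) (total 1); column heights now [4 3 6 7], max=7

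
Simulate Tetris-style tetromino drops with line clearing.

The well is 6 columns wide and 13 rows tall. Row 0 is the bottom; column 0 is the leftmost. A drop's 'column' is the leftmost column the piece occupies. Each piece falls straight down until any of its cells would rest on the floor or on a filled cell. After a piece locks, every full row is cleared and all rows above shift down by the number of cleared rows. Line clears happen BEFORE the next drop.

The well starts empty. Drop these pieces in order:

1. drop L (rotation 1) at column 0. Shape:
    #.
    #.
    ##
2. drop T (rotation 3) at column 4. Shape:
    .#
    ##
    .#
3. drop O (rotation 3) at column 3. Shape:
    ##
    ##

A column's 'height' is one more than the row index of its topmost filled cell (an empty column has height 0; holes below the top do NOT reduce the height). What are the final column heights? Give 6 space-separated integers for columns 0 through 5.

Drop 1: L rot1 at col 0 lands with bottom-row=0; cleared 0 line(s) (total 0); column heights now [3 1 0 0 0 0], max=3
Drop 2: T rot3 at col 4 lands with bottom-row=0; cleared 0 line(s) (total 0); column heights now [3 1 0 0 2 3], max=3
Drop 3: O rot3 at col 3 lands with bottom-row=2; cleared 0 line(s) (total 0); column heights now [3 1 0 4 4 3], max=4

Answer: 3 1 0 4 4 3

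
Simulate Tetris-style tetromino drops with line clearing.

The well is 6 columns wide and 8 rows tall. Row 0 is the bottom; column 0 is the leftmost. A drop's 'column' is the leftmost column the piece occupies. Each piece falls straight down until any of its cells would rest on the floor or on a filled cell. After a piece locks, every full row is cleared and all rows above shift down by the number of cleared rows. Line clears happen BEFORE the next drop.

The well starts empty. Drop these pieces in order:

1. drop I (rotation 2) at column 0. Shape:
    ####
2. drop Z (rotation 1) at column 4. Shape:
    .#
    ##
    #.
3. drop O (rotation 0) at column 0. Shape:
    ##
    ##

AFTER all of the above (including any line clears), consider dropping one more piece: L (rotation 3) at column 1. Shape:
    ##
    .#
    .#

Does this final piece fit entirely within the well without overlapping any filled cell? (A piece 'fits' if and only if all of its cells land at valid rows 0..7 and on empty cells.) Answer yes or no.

Answer: yes

Derivation:
Drop 1: I rot2 at col 0 lands with bottom-row=0; cleared 0 line(s) (total 0); column heights now [1 1 1 1 0 0], max=1
Drop 2: Z rot1 at col 4 lands with bottom-row=0; cleared 0 line(s) (total 0); column heights now [1 1 1 1 2 3], max=3
Drop 3: O rot0 at col 0 lands with bottom-row=1; cleared 0 line(s) (total 0); column heights now [3 3 1 1 2 3], max=3
Test piece L rot3 at col 1 (width 2): heights before test = [3 3 1 1 2 3]; fits = True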